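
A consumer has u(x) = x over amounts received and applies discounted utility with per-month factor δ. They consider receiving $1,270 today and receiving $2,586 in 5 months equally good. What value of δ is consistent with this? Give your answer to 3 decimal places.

Indifference means u(1270) = δ^5 · u(2586), so δ^5 = u(1270)/u(2586).
With u(x) = x: δ^5 = 1270/2586 = 0.49111.
Taking the 5th root: δ = 0.49111^(1/5) ≈ 0.867.

δ ≈ 0.867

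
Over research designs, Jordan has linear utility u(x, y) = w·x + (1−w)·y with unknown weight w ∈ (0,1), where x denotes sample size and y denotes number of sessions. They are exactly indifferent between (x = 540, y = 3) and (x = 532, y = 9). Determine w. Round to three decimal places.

w = 0.429

u(540,3) = u(532,9) means w·540 + (1−w)·3 = w·532 + (1−w)·9.
w·(540−532) = (1−w)·(9−3), i.e. w·8 = (1−w)·6.
Hence w = 6/(8+6) = 6/14 = 0.429.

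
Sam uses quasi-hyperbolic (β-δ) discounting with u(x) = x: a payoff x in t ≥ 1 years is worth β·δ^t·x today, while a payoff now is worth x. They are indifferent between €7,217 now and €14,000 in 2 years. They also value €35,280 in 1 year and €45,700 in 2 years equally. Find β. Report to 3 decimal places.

The second indifference involves only future payoffs, so β cancels: β·δ^1·35280 = β·δ^2·45700, giving δ = 35280/45700 = 0.77199.
Substituting δ into 7217 = β·δ^2·14000: β = 7217/(8343.587) ≈ 0.865.

β ≈ 0.865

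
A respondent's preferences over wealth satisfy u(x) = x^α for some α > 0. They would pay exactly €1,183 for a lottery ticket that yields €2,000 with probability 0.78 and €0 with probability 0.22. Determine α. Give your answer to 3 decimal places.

EU(lottery) = 0.78·2000^α + 0.22·0 = 0.78·2000^α.
Indifference: 1183^α = 0.78·2000^α, so (1183/2000)^α = 0.78.
α = ln(0.78) / ln(1183/2000) = -0.248461/-0.525094 ≈ 0.473.

α ≈ 0.473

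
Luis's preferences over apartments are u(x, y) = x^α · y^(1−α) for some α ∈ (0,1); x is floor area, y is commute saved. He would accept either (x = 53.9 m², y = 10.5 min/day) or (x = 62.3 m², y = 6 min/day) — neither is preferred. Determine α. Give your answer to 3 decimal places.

Indifference: 53.9^α · 10.5^(1−α) = 62.3^α · 6^(1−α).
(53.9/62.3)^α = (6/10.5)^(1−α); take logs: α·ln(53.9/62.3) = (1−α)·ln(6/10.5), i.e. α·-0.144831 = (1−α)·-0.559616.
With A = -0.144831 and B = -0.559616: α·A = (1−α)·B, so α = B/(A+B) = -0.559616/-0.704447 ≈ 0.794.

α ≈ 0.794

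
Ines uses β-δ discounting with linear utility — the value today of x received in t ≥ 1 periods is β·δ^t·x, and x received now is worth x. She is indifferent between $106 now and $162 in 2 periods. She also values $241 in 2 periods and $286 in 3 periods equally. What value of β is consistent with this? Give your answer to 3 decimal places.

β ≈ 0.921

Both payoffs in the second observation are in the future, so β drops out: δ^2·241 = δ^3·286 ⇒ δ = 241/286 = 0.84266.
The first indifference: 106 = β·δ^2·162, so β = 106/(δ^2·162) = 106/(0.71007·162) ≈ 0.921.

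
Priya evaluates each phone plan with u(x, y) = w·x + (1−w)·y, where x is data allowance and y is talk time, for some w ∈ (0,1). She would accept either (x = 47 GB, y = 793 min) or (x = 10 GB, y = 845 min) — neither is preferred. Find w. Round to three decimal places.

Equating utilities: w·47 + (1−w)·793 = w·10 + (1−w)·845.
w·(47−10) = (1−w)·(845−793), i.e. w·37 = (1−w)·52.
The marginal rate of substitution is 52/37, so w = 52/(37+52) = 0.584.

w = 0.584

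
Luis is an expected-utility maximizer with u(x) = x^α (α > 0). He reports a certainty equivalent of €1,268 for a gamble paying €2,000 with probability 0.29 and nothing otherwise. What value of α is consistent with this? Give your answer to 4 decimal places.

Since u(0) = 0, the lottery's EU is 0.29·2000^α.
Indifference: 1268^α = 0.29·2000^α, so (1268/2000)^α = 0.29.
Take logs: α = ln 0.29 / ln(1268/2000) ≈ 2.716386.

α ≈ 2.7164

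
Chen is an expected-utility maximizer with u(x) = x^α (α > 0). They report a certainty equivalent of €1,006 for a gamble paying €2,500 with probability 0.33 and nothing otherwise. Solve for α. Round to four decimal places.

Since u(0) = 0, the lottery's EU is 0.33·2500^α.
Setting u(1006) equal to that: 1006^α = 0.33·2500^α ⇒ (1006/2500)^α = 0.33.
Taking logs: α·ln(1006/2500) = ln(0.33), so α = -1.1086626 / -0.9103087 ≈ 1.2179.

α ≈ 1.2179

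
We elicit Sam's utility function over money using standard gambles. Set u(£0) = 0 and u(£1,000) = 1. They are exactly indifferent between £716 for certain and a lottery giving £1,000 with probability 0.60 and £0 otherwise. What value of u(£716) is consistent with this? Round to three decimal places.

0.600

u(£716) equals the lottery's expected utility: 0.60·1 + 0.40·0 = 0.60.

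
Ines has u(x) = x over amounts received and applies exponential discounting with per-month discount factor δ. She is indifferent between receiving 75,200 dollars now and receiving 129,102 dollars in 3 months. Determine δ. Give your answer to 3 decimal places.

δ ≈ 0.835

Equating discounted utilities: u(75200) = δ^3·u(129102) ⇒ δ^3 = u(75200)/u(129102).
With u(x) = x: δ^3 = 75200/129102 = 0.58249.
Taking the cube root: δ = 0.58249^(1/3) ≈ 0.835.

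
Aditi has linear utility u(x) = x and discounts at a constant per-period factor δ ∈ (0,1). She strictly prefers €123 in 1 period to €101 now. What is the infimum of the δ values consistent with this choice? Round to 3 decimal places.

δ > 0.821

Under u(x) = x this choice says 101 < δ·123.
Dividing through by 123 gives δ > 0.82114.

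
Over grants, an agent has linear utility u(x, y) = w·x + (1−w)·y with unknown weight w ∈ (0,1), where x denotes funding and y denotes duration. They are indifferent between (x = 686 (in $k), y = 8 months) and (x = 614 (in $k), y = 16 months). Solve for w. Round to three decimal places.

w = 0.100

Indifference: w·686 + (1−w)·8 = w·614 + (1−w)·16.
w·(686−614) = (1−w)·(16−8), i.e. w·72 = (1−w)·8.
Hence w = 8/(72+8) = 8/80 = 0.100.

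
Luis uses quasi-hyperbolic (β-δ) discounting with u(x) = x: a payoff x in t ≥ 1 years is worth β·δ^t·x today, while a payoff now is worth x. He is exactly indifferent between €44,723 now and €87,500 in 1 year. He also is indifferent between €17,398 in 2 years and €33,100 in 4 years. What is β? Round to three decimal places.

The second indifference involves only future payoffs, so β cancels: β·δ^2·17398 = β·δ^4·33100, giving δ^2 = 17398/33100 = 0.52562, so δ = 0.72500.
Substituting δ into 44723 = β·δ·87500: β = 44723/(63437.158) ≈ 0.705.

β ≈ 0.705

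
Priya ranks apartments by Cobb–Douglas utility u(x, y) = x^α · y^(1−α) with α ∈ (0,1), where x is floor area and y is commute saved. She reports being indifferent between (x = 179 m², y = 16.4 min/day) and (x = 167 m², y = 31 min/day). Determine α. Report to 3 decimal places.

α ≈ 0.902

Set the two utilities equal: 179^α·16.4^(1−α) = 167^α·31^(1−α).
Taking logs: α·ln 179 + (1−α)·ln 16.4 = α·ln 167 + (1−α)·ln 31, i.e. α·0.069392 = (1−α)·0.636706.
With A = 0.069392 and B = 0.636706: α·A = (1−α)·B, so α = B/(A+B) = 0.636706/0.706098 ≈ 0.902.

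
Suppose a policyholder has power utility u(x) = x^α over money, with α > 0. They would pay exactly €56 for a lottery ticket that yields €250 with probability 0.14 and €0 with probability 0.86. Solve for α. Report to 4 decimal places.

α ≈ 1.3142

The lottery's expected utility is 0.14·u(250) + 0.86·u(0) = 0.14·250^α (since u(0) = 0 for α > 0).
Setting u(56) equal to that: 56^α = 0.14·250^α ⇒ (56/250)^α = 0.14.
α = ln(0.14) / ln(56/250) = -1.9661129/-1.4961092 ≈ 1.3142.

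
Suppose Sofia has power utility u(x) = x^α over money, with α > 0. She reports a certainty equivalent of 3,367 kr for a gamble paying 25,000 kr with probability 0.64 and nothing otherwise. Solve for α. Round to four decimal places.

α ≈ 0.2226

The lottery's expected utility is 0.64·u(25000) + 0.36·u(0) = 0.64·25000^α (since u(0) = 0 for α > 0).
Setting u(3367) equal to that: 3367^α = 0.64·25000^α ⇒ (3367/25000)^α = 0.64.
Taking logs: α·ln(3367/25000) = ln(0.64), so α = -0.4462871 / -2.0048537 ≈ 0.2226.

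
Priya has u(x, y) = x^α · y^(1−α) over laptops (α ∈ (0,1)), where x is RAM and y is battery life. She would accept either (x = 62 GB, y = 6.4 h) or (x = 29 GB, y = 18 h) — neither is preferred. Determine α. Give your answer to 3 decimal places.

Indifference: 62^α · 6.4^(1−α) = 29^α · 18^(1−α).
(62/29)^α = (18/6.4)^(1−α); take logs: α·ln(62/29) = (1−α)·ln(18/6.4), i.e. α·0.759839 = (1−α)·1.034074.
So α/(1−α) = (1.034074)/(0.759839) = 1.360912, and α = 1.360912/2.360912 ≈ 0.576.

α ≈ 0.576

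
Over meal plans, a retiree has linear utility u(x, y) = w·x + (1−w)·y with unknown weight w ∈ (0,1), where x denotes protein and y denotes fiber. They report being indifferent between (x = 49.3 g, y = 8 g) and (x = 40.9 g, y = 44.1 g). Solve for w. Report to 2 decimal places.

u(49.3,8) = u(40.9,44.1) means w·49.3 + (1−w)·8 = w·40.9 + (1−w)·44.1.
w·(49.3−40.9) = (1−w)·(44.1−8), i.e. w·8.4 = (1−w)·36.1.
So w/(1−w) = 36.1/8.4 = 4.2976, giving w = 36.1/(8.4+36.1) = 0.81.

w = 0.81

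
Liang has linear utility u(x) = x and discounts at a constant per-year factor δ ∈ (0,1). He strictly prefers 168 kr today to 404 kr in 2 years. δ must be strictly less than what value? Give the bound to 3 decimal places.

Comparing present values: 168 > δ^2·404.
Dividing by 404: δ^2 < 0.41584. Both sides are positive, so the square root keeps the direction.
δ < 0.41584^(1/2) = 0.645.

δ < 0.645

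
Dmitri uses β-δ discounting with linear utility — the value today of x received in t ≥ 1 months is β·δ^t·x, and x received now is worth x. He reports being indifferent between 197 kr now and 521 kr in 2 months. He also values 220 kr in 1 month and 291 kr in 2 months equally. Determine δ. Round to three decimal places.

The second indifference involves only future payoffs, so β cancels: β·δ^1·220 = β·δ^2·291, giving δ = 220/291 = 0.75601.

δ ≈ 0.756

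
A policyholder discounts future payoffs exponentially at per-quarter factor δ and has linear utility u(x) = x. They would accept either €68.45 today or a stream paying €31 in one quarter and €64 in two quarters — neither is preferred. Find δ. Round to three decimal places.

Equating present values: 68.45 = 31δ + 64δ².
So 64δ² + 31δ − 68.45 = 0.
δ = (−31 + √(31² + 4·64·68.45)) / (2·64) = (−31 + √18484.20) / 128 ≈ 0.820.

δ ≈ 0.820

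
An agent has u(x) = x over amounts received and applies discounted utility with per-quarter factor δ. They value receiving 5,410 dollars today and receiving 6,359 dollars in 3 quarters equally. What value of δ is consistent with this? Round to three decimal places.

The payoff in 3 quarters is discounted by δ^3, so u(5410) = δ^3·u(6359) and δ^3 = u(5410)/u(6359).
With u(x) = x: δ^3 = 5410/6359 = 0.85076.
Taking the cube root: δ = 0.85076^(1/3) ≈ 0.948.

δ ≈ 0.948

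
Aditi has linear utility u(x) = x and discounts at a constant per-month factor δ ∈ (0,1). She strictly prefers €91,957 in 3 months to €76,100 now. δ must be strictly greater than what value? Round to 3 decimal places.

δ > 0.939

Under u(x) = x this choice says 76100 < δ^3·91957.
Dividing by 91957: δ^3 > 0.82756. Both sides are positive, so the cube root keeps the direction.
δ > (76100/91957)^(1/3) ≈ 0.939.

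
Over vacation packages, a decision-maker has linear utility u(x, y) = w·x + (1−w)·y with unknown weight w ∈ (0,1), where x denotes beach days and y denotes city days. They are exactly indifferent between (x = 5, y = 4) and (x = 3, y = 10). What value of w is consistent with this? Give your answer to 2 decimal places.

Indifference: w·5 + (1−w)·4 = w·3 + (1−w)·10.
w·(5−3) = (1−w)·(10−4), i.e. w·2 = (1−w)·6.
Hence w = 6/(2+6) = 6/8 = 0.75.

w = 0.75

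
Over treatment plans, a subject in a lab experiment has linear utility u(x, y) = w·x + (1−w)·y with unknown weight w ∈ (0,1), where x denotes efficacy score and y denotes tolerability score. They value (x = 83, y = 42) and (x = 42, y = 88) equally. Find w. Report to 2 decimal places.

Indifference: w·83 + (1−w)·42 = w·42 + (1−w)·88.
w·(83−42) = (1−w)·(88−42), i.e. w·41 = (1−w)·46.
So w/(1−w) = 46/41 = 1.1220, giving w = 46/(41+46) = 0.53.

w = 0.53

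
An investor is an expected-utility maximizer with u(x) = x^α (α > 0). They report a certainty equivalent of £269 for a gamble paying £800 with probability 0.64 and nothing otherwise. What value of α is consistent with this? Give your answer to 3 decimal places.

The lottery's expected utility is 0.64·u(800) + 0.36·u(0) = 0.64·800^α (since u(0) = 0 for α > 0).
Setting u(269) equal to that: 269^α = 0.64·800^α ⇒ (269/800)^α = 0.64.
Take logs: α = ln 0.64 / ln(269/800) ≈ 0.40948.

α ≈ 0.409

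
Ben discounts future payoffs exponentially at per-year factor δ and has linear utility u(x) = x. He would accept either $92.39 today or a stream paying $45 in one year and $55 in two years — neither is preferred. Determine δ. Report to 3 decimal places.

δ ≈ 0.950

Equating present values: 92.39 = 45δ + 55δ².
Rearranged: 55δ² + 45δ − 92.39 = 0.
By the quadratic formula (taking the positive root), δ = (−45 + √22350.80) / 110 ≈ 0.950.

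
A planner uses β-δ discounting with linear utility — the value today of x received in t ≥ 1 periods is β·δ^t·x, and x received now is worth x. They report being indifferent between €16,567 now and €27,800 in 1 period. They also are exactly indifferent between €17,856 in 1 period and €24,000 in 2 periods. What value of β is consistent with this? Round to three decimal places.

From the later pair, β·δ^1·17856 = β·δ^2·24000; dividing through, δ = 17856/24000 = 0.74400.
The first indifference: 16567 = β·δ·27800, so β = 16567/(δ·27800) = 16567/(0.74400·27800) ≈ 0.801.

β ≈ 0.801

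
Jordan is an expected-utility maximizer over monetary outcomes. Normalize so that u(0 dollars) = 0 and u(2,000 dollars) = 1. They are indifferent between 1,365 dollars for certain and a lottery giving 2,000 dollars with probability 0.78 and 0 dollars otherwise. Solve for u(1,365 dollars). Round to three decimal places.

By the standard-gamble method, u(1,365 dollars) is just the indifference probability on the best outcome: 0.78.

0.780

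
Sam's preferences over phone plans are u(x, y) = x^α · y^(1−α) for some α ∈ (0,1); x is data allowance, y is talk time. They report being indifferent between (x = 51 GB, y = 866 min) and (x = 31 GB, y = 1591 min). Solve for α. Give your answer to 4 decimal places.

Indifference: 51^α · 866^(1−α) = 31^α · 1591^(1−α).
Rearrange to (51/31)^α = (1591/866)^(1−α) and take logs: α·0.4978384 = (1−α)·0.6082331.
So α/(1−α) = (0.6082331)/(0.4978384) = 1.2217481, and α = 1.2217481/2.2217481 ≈ 0.5499.

α ≈ 0.5499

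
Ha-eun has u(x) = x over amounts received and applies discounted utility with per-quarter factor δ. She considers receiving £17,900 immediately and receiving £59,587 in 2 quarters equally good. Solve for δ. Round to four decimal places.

δ ≈ 0.5481

Equating discounted utilities: u(17900) = δ^2·u(59587) ⇒ δ^2 = u(17900)/u(59587).
With u(x) = x: δ^2 = 17900/59587 = 0.30040.
Taking the square root: δ = 0.30040^(1/2) ≈ 0.5481.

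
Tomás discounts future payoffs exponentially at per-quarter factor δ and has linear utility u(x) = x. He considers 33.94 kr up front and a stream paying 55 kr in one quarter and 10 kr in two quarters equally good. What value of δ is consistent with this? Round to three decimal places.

δ ≈ 0.560

Equating present values: 33.94 = 55δ + 10δ².
So 10δ² + 55δ − 33.94 = 0.
δ = (−55 + √(55² + 4·10·33.94)) / (2·10) = (−55 + √4382.60) / 20 ≈ 0.560.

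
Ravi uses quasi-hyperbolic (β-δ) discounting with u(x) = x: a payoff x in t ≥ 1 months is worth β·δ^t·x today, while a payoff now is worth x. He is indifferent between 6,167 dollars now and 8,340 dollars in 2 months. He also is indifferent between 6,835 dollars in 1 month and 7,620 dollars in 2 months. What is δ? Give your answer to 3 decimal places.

Both payoffs in the second observation are in the future, so β drops out: δ^1·6835 = δ^2·7620 ⇒ δ = 6835/7620 = 0.89698.

δ ≈ 0.897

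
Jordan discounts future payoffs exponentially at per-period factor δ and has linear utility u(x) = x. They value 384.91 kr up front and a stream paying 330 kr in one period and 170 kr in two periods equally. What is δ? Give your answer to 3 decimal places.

The stream is worth 330δ + 170δ² today, so 330δ + 170δ² = 384.91.
So 170δ² + 330δ − 384.91 = 0.
By the quadratic formula (taking the positive root), δ = (−330 + √370638.80) / 340 ≈ 0.820.

δ ≈ 0.820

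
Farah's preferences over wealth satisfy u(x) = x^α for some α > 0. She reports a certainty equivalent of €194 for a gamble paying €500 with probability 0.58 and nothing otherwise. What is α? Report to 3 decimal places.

α ≈ 0.575

EU(lottery) = 0.58·500^α + 0.42·0 = 0.58·500^α.
Setting u(194) equal to that: 194^α = 0.58·500^α ⇒ (194/500)^α = 0.58.
α = ln(0.58) / ln(194/500) = -0.544727/-0.946750 ≈ 0.575.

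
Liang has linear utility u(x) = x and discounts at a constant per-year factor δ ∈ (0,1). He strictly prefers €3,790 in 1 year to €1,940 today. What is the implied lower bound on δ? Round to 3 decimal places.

Under u(x) = x this choice says 1940 < δ·3790.
Dividing through by 3790 gives δ > 0.51187.

δ > 0.512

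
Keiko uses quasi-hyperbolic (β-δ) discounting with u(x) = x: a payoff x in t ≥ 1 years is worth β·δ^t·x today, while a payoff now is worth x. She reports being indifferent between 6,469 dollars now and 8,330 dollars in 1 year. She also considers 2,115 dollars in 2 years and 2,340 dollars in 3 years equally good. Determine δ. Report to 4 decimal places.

δ ≈ 0.9038

The second indifference involves only future payoffs, so β cancels: β·δ^2·2115 = β·δ^3·2340, giving δ = 2115/2340 = 0.90385.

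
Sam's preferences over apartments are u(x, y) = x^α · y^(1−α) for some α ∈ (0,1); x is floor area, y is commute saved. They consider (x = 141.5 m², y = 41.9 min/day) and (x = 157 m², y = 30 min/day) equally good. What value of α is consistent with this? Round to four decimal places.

α ≈ 0.7627

The Cobb–Douglas utilities coincide, so 141.5^α·41.9^(1−α) = 157^α·30^(1−α).
Taking logs: α·ln 141.5 + (1−α)·ln 41.9 = α·ln 157 + (1−α)·ln 30, i.e. α·-0.1039461 = (1−α)·-0.3340884.
So α/(1−α) = (-0.3340884)/(-0.1039461) = 3.2140542, and α = 3.2140542/4.2140542 ≈ 0.7627.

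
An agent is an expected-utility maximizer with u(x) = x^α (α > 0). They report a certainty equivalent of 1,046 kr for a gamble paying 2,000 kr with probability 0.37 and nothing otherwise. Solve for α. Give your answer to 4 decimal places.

Since u(0) = 0, the lottery's EU is 0.37·2000^α.
Indifference: 1046^α = 0.37·2000^α, so (1046/2000)^α = 0.37.
Take logs: α = ln 0.37 / ln(1046/2000) ≈ 1.533928.

α ≈ 1.5339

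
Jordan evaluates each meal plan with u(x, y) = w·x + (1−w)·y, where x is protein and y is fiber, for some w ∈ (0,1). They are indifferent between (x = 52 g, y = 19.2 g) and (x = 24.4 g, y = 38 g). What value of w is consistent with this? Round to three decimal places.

w = 0.405

Indifference: w·52 + (1−w)·19.2 = w·24.4 + (1−w)·38.
Rearranging, 27.6·w − 18.8·(1−w) = 0.
Hence w = 18.8/(27.6+18.8) = 18.8/46.4 = 0.405.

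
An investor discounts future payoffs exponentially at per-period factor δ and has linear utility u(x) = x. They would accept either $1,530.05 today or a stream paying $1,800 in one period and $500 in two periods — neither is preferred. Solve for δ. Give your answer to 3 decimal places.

δ ≈ 0.710

The stream is worth 1800δ + 500δ² today, so 1800δ + 500δ² = 1530.05.
So 500δ² + 1800δ − 1530.05 = 0.
The positive root is δ = [−1800 + √(1800² + 4·500·1530.05)] / (2·500) = (−1800 + 2510.000)/1000 ≈ 0.710.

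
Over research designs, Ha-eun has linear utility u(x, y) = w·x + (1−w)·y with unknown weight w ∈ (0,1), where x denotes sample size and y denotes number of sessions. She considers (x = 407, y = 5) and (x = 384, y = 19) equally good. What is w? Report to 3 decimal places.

w = 0.378

u(407,5) = u(384,19) means w·407 + (1−w)·5 = w·384 + (1−w)·19.
Rearranging, 23·w − 14·(1−w) = 0.
So w/(1−w) = 14/23 = 0.6087, giving w = 14/(23+14) = 0.378.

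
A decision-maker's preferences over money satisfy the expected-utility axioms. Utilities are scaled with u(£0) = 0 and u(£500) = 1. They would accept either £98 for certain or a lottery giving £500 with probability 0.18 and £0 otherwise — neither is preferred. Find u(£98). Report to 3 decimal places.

By the standard-gamble method, u(£98) is just the indifference probability on the best outcome: 0.18.

0.180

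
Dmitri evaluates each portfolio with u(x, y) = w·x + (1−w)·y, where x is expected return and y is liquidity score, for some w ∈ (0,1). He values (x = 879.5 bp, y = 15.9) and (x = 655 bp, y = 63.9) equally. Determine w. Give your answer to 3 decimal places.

w = 0.176

Equating utilities: w·879.5 + (1−w)·15.9 = w·655 + (1−w)·63.9.
Collecting terms: w·224.5 = (1−w)·48.
So w/(1−w) = 48/224.5 = 0.2138, giving w = 48/(224.5+48) = 0.176.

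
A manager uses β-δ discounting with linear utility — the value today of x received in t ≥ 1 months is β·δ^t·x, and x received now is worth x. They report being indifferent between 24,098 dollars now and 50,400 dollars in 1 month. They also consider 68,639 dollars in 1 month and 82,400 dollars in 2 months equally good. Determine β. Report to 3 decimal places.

β ≈ 0.574

From the later pair, β·δ^1·68639 = β·δ^2·82400; dividing through, δ = 68639/82400 = 0.83300.
Substituting δ into 24098 = β·δ·50400: β = 24098/(41983.078) ≈ 0.574.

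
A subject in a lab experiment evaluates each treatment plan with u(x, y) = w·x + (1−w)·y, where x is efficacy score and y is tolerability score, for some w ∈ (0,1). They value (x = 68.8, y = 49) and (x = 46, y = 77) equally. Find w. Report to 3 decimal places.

Equating utilities: w·68.8 + (1−w)·49 = w·46 + (1−w)·77.
Rearranging, 22.8·w − 28·(1−w) = 0.
Hence w = 28/(22.8+28) = 28/50.8 = 0.551.

w = 0.551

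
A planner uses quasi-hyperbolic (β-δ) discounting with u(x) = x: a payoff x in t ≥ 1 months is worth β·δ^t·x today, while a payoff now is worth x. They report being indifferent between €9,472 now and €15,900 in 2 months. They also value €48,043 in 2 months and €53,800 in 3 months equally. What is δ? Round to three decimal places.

δ ≈ 0.893

Both payoffs in the second observation are in the future, so β drops out: δ^2·48043 = δ^3·53800 ⇒ δ = 48043/53800 = 0.89299.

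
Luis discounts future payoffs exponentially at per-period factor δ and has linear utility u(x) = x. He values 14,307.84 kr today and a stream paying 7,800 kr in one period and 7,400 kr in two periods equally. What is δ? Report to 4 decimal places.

δ ≈ 0.9600

Equating present values: 14307.84 = 7800δ + 7400δ².
So 7400δ² + 7800δ − 14307.84 = 0.
By the quadratic formula (taking the positive root), δ = (−7800 + √484352064.00) / 14800 ≈ 0.9600.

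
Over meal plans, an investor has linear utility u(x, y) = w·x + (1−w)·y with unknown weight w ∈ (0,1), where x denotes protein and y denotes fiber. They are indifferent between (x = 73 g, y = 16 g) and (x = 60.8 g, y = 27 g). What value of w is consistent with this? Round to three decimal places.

w = 0.474

u(73,16) = u(60.8,27) means w·73 + (1−w)·16 = w·60.8 + (1−w)·27.
Rearranging, 12.2·w − 11·(1−w) = 0.
So w/(1−w) = 11/12.2 = 0.9016, giving w = 11/(12.2+11) = 0.474.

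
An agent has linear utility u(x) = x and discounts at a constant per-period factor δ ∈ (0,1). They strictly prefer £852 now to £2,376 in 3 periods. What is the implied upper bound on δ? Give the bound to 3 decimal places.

δ < 0.710

The preference means 852 > δ^3·2376.
So δ^3 < 852/2376 = 0.35859; taking the cube root of both positive sides preserves the inequality.
δ < (852/2376)^(1/3) ≈ 0.710.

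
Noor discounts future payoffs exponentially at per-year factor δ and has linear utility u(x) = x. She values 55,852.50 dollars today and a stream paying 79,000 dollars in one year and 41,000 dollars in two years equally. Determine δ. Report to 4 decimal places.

The stream is worth 79000δ + 41000δ² today, so 79000δ + 41000δ² = 55852.50.
That is, 41000δ² + 79000δ − 55852.50 = 0, a quadratic in δ.
The positive root is δ = [−79000 + √(79000² + 4·41000·55852.50)] / (2·41000) = (−79000 + 124100.000)/82000 ≈ 0.5500.

δ ≈ 0.5500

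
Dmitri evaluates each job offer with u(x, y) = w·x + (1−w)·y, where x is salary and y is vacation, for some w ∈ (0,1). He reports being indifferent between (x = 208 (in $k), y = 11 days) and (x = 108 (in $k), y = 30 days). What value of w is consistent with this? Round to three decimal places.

w = 0.160

Indifference: w·208 + (1−w)·11 = w·108 + (1−w)·30.
w·(208−108) = (1−w)·(30−11), i.e. w·100 = (1−w)·19.
The marginal rate of substitution is 19/100, so w = 19/(100+19) = 0.160.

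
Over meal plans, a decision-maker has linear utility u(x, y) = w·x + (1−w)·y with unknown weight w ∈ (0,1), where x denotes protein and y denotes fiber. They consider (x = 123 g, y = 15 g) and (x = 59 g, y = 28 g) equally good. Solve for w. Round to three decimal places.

w = 0.169

Equating utilities: w·123 + (1−w)·15 = w·59 + (1−w)·28.
Collecting terms: w·64 = (1−w)·13.
The marginal rate of substitution is 13/64, so w = 13/(64+13) = 0.169.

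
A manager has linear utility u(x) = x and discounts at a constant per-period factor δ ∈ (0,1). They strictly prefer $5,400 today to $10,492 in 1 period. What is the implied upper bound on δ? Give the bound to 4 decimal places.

δ < 0.5147

Comparing present values: 5400 > δ·10492.
So δ < 5400/10492 = 0.51468.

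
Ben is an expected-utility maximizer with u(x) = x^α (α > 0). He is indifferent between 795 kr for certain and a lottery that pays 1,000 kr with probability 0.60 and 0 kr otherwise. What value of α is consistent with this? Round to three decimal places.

α ≈ 2.227

Since u(0) = 0, the lottery's EU is 0.60·1000^α.
Indifference: 795^α = 0.60·1000^α, so (795/1000)^α = 0.60.
Take logs: α = ln 0.60 / ln(795/1000) ≈ 2.22666.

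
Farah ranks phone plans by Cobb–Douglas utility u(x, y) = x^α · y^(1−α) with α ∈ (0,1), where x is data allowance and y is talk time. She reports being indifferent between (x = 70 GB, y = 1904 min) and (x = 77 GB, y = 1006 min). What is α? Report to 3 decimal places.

The Cobb–Douglas utilities coincide, so 70^α·1904^(1−α) = 77^α·1006^(1−α).
(70/77)^α = (1006/1904)^(1−α); take logs: α·ln(70/77) = (1−α)·ln(1006/1904), i.e. α·-0.095310 = (1−α)·-0.637975.
So α/(1−α) = (-0.637975)/(-0.095310) = 6.693684, and α = 6.693684/7.693684 ≈ 0.870.

α ≈ 0.870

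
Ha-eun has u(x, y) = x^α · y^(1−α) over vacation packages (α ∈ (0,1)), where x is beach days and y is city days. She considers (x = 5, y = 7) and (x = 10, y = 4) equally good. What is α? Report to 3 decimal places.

α ≈ 0.447

The Cobb–Douglas utilities coincide, so 5^α·7^(1−α) = 10^α·4^(1−α).
(5/10)^α = (4/7)^(1−α); take logs: α·ln(5/10) = (1−α)·ln(4/7), i.e. α·-0.693147 = (1−α)·-0.559616.
With A = -0.693147 and B = -0.559616: α·A = (1−α)·B, so α = B/(A+B) = -0.559616/-1.252763 ≈ 0.447.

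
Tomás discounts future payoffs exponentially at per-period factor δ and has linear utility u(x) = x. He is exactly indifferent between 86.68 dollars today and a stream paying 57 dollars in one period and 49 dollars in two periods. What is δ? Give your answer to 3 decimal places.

Equating present values: 86.68 = 57δ + 49δ².
Rearranged: 49δ² + 57δ − 86.68 = 0.
The positive root is δ = [−57 + √(57² + 4·49·86.68)] / (2·49) = (−57 + 142.261)/98 ≈ 0.870.

δ ≈ 0.870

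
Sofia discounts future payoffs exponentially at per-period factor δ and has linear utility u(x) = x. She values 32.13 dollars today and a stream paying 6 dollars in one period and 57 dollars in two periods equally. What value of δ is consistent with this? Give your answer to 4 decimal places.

Equating present values: 32.13 = 6δ + 57δ².
Rearranged: 57δ² + 6δ − 32.13 = 0.
The positive root is δ = [−6 + √(6² + 4·57·32.13)] / (2·57) = (−6 + 85.800)/114 ≈ 0.7000.

δ ≈ 0.7000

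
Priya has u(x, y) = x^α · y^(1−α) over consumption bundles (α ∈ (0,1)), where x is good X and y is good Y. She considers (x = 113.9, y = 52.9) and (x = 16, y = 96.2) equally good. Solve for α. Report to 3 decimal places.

α ≈ 0.234

Indifference: 113.9^α · 52.9^(1−α) = 16^α · 96.2^(1−α).
Rearrange to (113.9/16)^α = (96.2/52.9)^(1−α) and take logs: α·1.962732 = (1−α)·0.598026.
So α/(1−α) = (0.598026)/(1.962732) = 0.304691, and α = 0.304691/1.304691 ≈ 0.234.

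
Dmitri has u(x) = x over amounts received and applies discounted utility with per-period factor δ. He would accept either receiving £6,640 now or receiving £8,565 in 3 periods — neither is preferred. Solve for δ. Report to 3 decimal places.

δ ≈ 0.919

Indifference means u(6640) = δ^3 · u(8565), so δ^3 = u(6640)/u(8565).
With u(x) = x: δ^3 = 6640/8565 = 0.77525.
Taking the cube root: δ = 0.77525^(1/3) ≈ 0.919.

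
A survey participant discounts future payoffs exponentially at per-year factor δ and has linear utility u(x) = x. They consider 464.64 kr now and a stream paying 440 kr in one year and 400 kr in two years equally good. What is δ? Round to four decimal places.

Equating present values: 464.64 = 440δ + 400δ².
So 400δ² + 440δ − 464.64 = 0.
δ = (−440 + √(440² + 4·400·464.64)) / (2·400) = (−440 + √937024.00) / 800 ≈ 0.6600.

δ ≈ 0.6600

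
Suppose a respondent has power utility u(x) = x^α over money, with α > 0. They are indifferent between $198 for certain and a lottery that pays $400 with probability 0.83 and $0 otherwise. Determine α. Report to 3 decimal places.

α ≈ 0.265

EU(lottery) = 0.83·400^α + 0.17·0 = 0.83·400^α.
Equating: 198^α = 0.83·400^α, i.e. 0.4950^α = 0.83.
Take logs: α = ln 0.83 / ln(198/400) ≈ 0.26497.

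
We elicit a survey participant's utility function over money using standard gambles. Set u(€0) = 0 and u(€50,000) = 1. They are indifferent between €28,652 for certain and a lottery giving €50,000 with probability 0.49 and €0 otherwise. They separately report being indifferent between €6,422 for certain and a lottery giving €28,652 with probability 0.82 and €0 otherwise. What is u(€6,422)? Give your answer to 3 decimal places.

The first gamble pins u(€28,652): it must equal 0.49·1 + 0.51·0 = 0.49.
Chaining: u(€6,422) = 0.82·0.49 + 0.18·0.00 = 0.4018.

0.402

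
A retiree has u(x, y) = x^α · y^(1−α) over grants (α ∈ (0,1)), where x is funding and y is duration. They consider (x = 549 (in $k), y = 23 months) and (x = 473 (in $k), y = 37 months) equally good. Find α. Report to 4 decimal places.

The Cobb–Douglas utilities coincide, so 549^α·23^(1−α) = 473^α·37^(1−α).
Rearrange to (549/473)^α = (37/23)^(1−α) and take logs: α·0.1490031 = (1−α)·0.4754237.
So α/(1−α) = (0.4754237)/(0.1490031) = 3.1906967, and α = 3.1906967/4.1906967 ≈ 0.7614.

α ≈ 0.7614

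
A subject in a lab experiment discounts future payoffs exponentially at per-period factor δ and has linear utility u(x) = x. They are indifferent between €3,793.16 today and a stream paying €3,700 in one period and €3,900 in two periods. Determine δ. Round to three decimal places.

The stream is worth 3700δ + 3900δ² today, so 3700δ + 3900δ² = 3793.16.
So 3900δ² + 3700δ − 3793.16 = 0.
By the quadratic formula (taking the positive root), δ = (−3700 + √72863296.00) / 7800 ≈ 0.620.

δ ≈ 0.620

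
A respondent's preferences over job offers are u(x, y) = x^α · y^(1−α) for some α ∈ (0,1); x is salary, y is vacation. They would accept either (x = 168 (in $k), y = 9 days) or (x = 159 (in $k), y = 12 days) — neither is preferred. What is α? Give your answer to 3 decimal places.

α ≈ 0.839

Set the two utilities equal: 168^α·9^(1−α) = 159^α·12^(1−α).
Rearrange to (168/159)^α = (12/9)^(1−α) and take logs: α·0.055060 = (1−α)·0.287682.
Thus α·(0.342742) = 0.287682, so α = 0.287682/0.342742 ≈ 0.839.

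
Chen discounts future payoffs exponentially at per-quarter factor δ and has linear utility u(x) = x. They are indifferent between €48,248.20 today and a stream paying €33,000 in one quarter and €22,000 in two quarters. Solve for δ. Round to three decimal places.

Present value of the stream is 33000·δ + 22000·δ². Indifference gives 33000δ + 22000δ² = 48248.20.
That is, 22000δ² + 33000δ − 48248.20 = 0, a quadratic in δ.
The positive root is δ = [−33000 + √(33000² + 4·22000·48248.20)] / (2·22000) = (−33000 + 73040.000)/44000 ≈ 0.910.

δ ≈ 0.910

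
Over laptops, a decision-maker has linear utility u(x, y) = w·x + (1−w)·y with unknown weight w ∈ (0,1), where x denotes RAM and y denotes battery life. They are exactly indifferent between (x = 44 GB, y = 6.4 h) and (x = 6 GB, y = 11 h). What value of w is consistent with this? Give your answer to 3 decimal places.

w = 0.108

u(44,6.4) = u(6,11) means w·44 + (1−w)·6.4 = w·6 + (1−w)·11.
Collecting terms: w·38 = (1−w)·4.6.
So w/(1−w) = 4.6/38 = 0.1211, giving w = 4.6/(38+4.6) = 0.108.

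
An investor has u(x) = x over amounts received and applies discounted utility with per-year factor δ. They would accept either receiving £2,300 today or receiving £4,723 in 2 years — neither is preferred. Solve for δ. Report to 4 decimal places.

δ ≈ 0.6978

Equating discounted utilities: u(2300) = δ^2·u(4723) ⇒ δ^2 = u(2300)/u(4723).
With u(x) = x: δ^2 = 2300/4723 = 0.48698.
Hence δ = (0.48698)^(1/2) = 0.697839.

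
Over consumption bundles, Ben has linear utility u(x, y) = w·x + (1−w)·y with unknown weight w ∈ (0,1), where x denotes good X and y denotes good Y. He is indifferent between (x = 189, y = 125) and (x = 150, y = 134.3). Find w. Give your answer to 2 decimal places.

u(189,125) = u(150,134.3) means w·189 + (1−w)·125 = w·150 + (1−w)·134.3.
Rearranging, 39·w − 9.3·(1−w) = 0.
So w/(1−w) = 9.3/39 = 0.2385, giving w = 9.3/(39+9.3) = 0.19.

w = 0.19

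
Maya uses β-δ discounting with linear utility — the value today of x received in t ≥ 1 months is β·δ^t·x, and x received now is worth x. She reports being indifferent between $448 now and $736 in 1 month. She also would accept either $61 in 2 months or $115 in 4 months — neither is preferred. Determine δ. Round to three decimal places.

δ ≈ 0.728

The second indifference involves only future payoffs, so β cancels: β·δ^2·61 = β·δ^4·115, giving δ^2 = 61/115 = 0.53043, so δ = 0.72831.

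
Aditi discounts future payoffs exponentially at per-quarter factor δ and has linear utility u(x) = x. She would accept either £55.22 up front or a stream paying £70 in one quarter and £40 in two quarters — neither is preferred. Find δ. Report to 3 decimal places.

Present value of the stream is 70·δ + 40·δ². Indifference gives 70δ + 40δ² = 55.22.
That is, 40δ² + 70δ − 55.22 = 0, a quadratic in δ.
The positive root is δ = [−70 + √(70² + 4·40·55.22)] / (2·40) = (−70 + 117.197)/80 ≈ 0.590.

δ ≈ 0.590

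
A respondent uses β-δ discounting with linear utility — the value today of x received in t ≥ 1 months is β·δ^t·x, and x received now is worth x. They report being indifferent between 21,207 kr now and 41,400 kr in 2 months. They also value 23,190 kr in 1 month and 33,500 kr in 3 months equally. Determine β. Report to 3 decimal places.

Both payoffs in the second observation are in the future, so β drops out: δ^1·23190 = δ^3·33500 ⇒ δ^2 = 23190/33500 = 0.69224, so δ = 0.83201.
Substituting δ into 21207 = β·δ^2·41400: β = 21207/(28658.687) ≈ 0.740.

β ≈ 0.740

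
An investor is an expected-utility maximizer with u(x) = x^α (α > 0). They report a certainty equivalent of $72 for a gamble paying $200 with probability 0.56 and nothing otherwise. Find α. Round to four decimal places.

α ≈ 0.5675

Since u(0) = 0, the lottery's EU is 0.56·200^α.
Equating: 72^α = 0.56·200^α, i.e. 0.3600^α = 0.56.
Take logs: α = ln 0.56 / ln(72/200) ≈ 0.567531.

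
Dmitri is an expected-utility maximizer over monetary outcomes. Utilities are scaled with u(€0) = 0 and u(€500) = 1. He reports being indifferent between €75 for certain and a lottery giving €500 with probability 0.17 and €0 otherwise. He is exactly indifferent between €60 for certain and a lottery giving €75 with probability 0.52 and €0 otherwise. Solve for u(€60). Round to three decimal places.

0.088

From the first indifference, u(€75) = 0.17·u(€500) + 0.83·u(€0) = 0.17·1 + 0.83·0 = 0.17.
The second indifference gives u(€60) = 0.52·u(€75) + 0.48·u(€0) = 0.52·0.17 + 0.48·0.00 = 0.0884.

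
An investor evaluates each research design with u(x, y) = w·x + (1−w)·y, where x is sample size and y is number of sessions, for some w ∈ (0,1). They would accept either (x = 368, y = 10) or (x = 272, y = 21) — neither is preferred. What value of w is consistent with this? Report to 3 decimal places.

Equating utilities: w·368 + (1−w)·10 = w·272 + (1−w)·21.
Collecting terms: w·96 = (1−w)·11.
The marginal rate of substitution is 11/96, so w = 11/(96+11) = 0.103.

w = 0.103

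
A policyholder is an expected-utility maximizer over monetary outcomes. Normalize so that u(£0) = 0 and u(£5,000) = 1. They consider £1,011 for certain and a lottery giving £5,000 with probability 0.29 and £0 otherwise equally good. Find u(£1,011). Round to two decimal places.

0.29

By the standard-gamble method, u(£1,011) is just the indifference probability on the best outcome: 0.29.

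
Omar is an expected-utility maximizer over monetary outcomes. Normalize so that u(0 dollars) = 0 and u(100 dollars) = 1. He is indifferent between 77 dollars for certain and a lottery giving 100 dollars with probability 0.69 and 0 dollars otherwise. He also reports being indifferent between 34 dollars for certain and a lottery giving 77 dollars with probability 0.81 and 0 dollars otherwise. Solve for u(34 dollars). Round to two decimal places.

0.56

The first gamble pins u(77 dollars): it must equal 0.69·1 + 0.31·0 = 0.69.
Chaining: u(34 dollars) = 0.81·0.69 + 0.19·0.00 = 0.5589.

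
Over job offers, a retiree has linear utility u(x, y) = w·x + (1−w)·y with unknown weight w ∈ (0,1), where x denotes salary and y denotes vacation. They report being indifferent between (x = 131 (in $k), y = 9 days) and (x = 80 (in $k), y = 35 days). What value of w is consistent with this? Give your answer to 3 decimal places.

Indifference: w·131 + (1−w)·9 = w·80 + (1−w)·35.
Collecting terms: w·51 = (1−w)·26.
The marginal rate of substitution is 26/51, so w = 26/(51+26) = 0.338.

w = 0.338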